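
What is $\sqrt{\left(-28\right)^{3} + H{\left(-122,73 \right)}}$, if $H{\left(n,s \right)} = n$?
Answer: $i \sqrt{22074} \approx 148.57 i$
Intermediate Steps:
$\sqrt{\left(-28\right)^{3} + H{\left(-122,73 \right)}} = \sqrt{\left(-28\right)^{3} - 122} = \sqrt{-21952 - 122} = \sqrt{-22074} = i \sqrt{22074}$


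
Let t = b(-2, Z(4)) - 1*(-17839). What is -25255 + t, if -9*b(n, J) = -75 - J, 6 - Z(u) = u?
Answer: -66667/9 ≈ -7407.4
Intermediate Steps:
Z(u) = 6 - u
b(n, J) = 25/3 + J/9 (b(n, J) = -(-75 - J)/9 = 25/3 + J/9)
t = 160628/9 (t = (25/3 + (6 - 1*4)/9) - 1*(-17839) = (25/3 + (6 - 4)/9) + 17839 = (25/3 + (⅑)*2) + 17839 = (25/3 + 2/9) + 17839 = 77/9 + 17839 = 160628/9 ≈ 17848.)
-25255 + t = -25255 + 160628/9 = -66667/9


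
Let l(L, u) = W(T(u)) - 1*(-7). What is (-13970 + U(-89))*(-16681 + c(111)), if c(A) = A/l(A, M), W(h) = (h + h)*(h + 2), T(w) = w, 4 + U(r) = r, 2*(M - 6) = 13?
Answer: 173355121331/739 ≈ 2.3458e+8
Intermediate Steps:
M = 25/2 (M = 6 + (½)*13 = 6 + 13/2 = 25/2 ≈ 12.500)
U(r) = -4 + r
W(h) = 2*h*(2 + h) (W(h) = (2*h)*(2 + h) = 2*h*(2 + h))
l(L, u) = 7 + 2*u*(2 + u) (l(L, u) = 2*u*(2 + u) - 1*(-7) = 2*u*(2 + u) + 7 = 7 + 2*u*(2 + u))
c(A) = 2*A/739 (c(A) = A/(7 + 2*(25/2)*(2 + 25/2)) = A/(7 + 2*(25/2)*(29/2)) = A/(7 + 725/2) = A/(739/2) = A*(2/739) = 2*A/739)
(-13970 + U(-89))*(-16681 + c(111)) = (-13970 + (-4 - 89))*(-16681 + (2/739)*111) = (-13970 - 93)*(-16681 + 222/739) = -14063*(-12327037/739) = 173355121331/739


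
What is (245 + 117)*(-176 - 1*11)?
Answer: -67694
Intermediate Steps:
(245 + 117)*(-176 - 1*11) = 362*(-176 - 11) = 362*(-187) = -67694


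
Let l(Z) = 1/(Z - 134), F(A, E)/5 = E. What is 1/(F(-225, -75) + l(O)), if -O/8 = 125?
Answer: -1134/425251 ≈ -0.0026667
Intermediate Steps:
O = -1000 (O = -8*125 = -1000)
F(A, E) = 5*E
l(Z) = 1/(-134 + Z)
1/(F(-225, -75) + l(O)) = 1/(5*(-75) + 1/(-134 - 1000)) = 1/(-375 + 1/(-1134)) = 1/(-375 - 1/1134) = 1/(-425251/1134) = -1134/425251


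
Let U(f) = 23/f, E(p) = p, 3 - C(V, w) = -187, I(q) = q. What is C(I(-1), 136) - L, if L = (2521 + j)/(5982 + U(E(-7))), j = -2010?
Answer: 7948113/41851 ≈ 189.91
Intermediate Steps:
C(V, w) = 190 (C(V, w) = 3 - 1*(-187) = 3 + 187 = 190)
L = 3577/41851 (L = (2521 - 2010)/(5982 + 23/(-7)) = 511/(5982 + 23*(-1/7)) = 511/(5982 - 23/7) = 511/(41851/7) = 511*(7/41851) = 3577/41851 ≈ 0.085470)
C(I(-1), 136) - L = 190 - 1*3577/41851 = 190 - 3577/41851 = 7948113/41851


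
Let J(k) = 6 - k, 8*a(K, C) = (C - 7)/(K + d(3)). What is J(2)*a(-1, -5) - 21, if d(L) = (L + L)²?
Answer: -741/35 ≈ -21.171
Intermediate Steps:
d(L) = 4*L² (d(L) = (2*L)² = 4*L²)
a(K, C) = (-7 + C)/(8*(36 + K)) (a(K, C) = ((C - 7)/(K + 4*3²))/8 = ((-7 + C)/(K + 4*9))/8 = ((-7 + C)/(K + 36))/8 = ((-7 + C)/(36 + K))/8 = (-7 + C)/(8*(36 + K)))
J(2)*a(-1, -5) - 21 = (6 - 1*2)*((-7 - 5)/(8*(36 - 1))) - 21 = (6 - 2)*((⅛)*(-12)/35) - 21 = 4*((⅛)*(1/35)*(-12)) - 21 = 4*(-3/70) - 21 = -6/35 - 21 = -741/35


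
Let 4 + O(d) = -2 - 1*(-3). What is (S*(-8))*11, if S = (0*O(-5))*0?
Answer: 0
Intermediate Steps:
O(d) = -3 (O(d) = -4 + (-2 - 1*(-3)) = -4 + (-2 + 3) = -4 + 1 = -3)
S = 0 (S = (0*(-3))*0 = 0*0 = 0)
(S*(-8))*11 = (0*(-8))*11 = 0*11 = 0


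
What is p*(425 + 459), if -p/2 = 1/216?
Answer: -221/27 ≈ -8.1852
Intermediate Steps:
p = -1/108 (p = -2/216 = -2*1/216 = -1/108 ≈ -0.0092593)
p*(425 + 459) = -(425 + 459)/108 = -1/108*884 = -221/27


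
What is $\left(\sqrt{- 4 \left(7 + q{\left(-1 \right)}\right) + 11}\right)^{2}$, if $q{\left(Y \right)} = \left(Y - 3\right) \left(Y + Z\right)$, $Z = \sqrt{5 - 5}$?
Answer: $-33$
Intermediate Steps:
$Z = 0$ ($Z = \sqrt{0} = 0$)
$q{\left(Y \right)} = Y \left(-3 + Y\right)$ ($q{\left(Y \right)} = \left(Y - 3\right) \left(Y + 0\right) = \left(-3 + Y\right) Y = Y \left(-3 + Y\right)$)
$\left(\sqrt{- 4 \left(7 + q{\left(-1 \right)}\right) + 11}\right)^{2} = \left(\sqrt{- 4 \left(7 - \left(-3 - 1\right)\right) + 11}\right)^{2} = \left(\sqrt{- 4 \left(7 - -4\right) + 11}\right)^{2} = \left(\sqrt{- 4 \left(7 + 4\right) + 11}\right)^{2} = \left(\sqrt{\left(-4\right) 11 + 11}\right)^{2} = \left(\sqrt{-44 + 11}\right)^{2} = \left(\sqrt{-33}\right)^{2} = \left(i \sqrt{33}\right)^{2} = -33$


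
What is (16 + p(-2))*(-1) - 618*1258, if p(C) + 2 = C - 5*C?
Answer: -777466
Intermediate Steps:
p(C) = -2 - 4*C (p(C) = -2 + (C - 5*C) = -2 - 4*C)
(16 + p(-2))*(-1) - 618*1258 = (16 + (-2 - 4*(-2)))*(-1) - 618*1258 = (16 + (-2 + 8))*(-1) - 777444 = (16 + 6)*(-1) - 777444 = 22*(-1) - 777444 = -22 - 777444 = -777466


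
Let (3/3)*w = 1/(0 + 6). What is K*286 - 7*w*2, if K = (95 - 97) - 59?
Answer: -52345/3 ≈ -17448.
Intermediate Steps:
w = 1/6 (w = 1/(0 + 6) = 1/6 ≈ 0.16667)
K = -61 (K = -2 - 59 = -61)
K*286 - 7*w*2 = -61*286 - 7*1/6*2 = -17446 - 7/6*2 = -17446 - 7/3 = -52345/3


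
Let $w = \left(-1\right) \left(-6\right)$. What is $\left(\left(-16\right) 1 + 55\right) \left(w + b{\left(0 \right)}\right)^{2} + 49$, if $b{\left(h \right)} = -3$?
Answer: $400$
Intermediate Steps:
$w = 6$
$\left(\left(-16\right) 1 + 55\right) \left(w + b{\left(0 \right)}\right)^{2} + 49 = \left(\left(-16\right) 1 + 55\right) \left(6 - 3\right)^{2} + 49 = \left(-16 + 55\right) 3^{2} + 49 = 39 \cdot 9 + 49 = 351 + 49 = 400$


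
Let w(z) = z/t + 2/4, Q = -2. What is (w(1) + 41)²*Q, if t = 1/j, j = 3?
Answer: -7921/2 ≈ -3960.5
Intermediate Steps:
t = ⅓ (t = 1/3 = ⅓ ≈ 0.33333)
w(z) = ½ + 3*z (w(z) = z/(⅓) + 2/4 = z*3 + 2*(¼) = 3*z + ½ = ½ + 3*z)
(w(1) + 41)²*Q = ((½ + 3*1) + 41)²*(-2) = ((½ + 3) + 41)²*(-2) = (7/2 + 41)²*(-2) = (89/2)²*(-2) = (7921/4)*(-2) = -7921/2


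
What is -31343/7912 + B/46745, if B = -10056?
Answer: -1544691607/369846440 ≈ -4.1766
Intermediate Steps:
-31343/7912 + B/46745 = -31343/7912 - 10056/46745 = -1544691607/369846440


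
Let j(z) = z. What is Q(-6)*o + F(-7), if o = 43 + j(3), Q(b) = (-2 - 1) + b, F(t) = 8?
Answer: -406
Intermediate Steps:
Q(b) = -3 + b
o = 46 (o = 43 + 3 = 46)
Q(-6)*o + F(-7) = (-3 - 6)*46 + 8 = -9*46 + 8 = -414 + 8 = -406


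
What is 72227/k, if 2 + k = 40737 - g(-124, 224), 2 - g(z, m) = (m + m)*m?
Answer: 72227/141085 ≈ 0.51194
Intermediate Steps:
g(z, m) = 2 - 2*m**2 (g(z, m) = 2 - (m + m)*m = 2 - 2*m*m = 2 - 2*m**2)
k = 141085 (k = -2 + (40737 - (2 - 2*224**2)) = -2 + (40737 - (2 - 2*50176)) = -2 + (40737 - (2 - 100352)) = -2 + (40737 - 1*(-100350)) = -2 + (40737 + 100350) = -2 + 141087 = 141085)
72227/k = 72227/141085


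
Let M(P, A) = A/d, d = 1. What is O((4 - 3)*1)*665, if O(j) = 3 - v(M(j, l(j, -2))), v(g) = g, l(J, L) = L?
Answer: 3325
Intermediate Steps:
M(P, A) = A (M(P, A) = A/1 = A*1 = A)
O(j) = 5 (O(j) = 3 - 1*(-2) = 3 + 2 = 5)
O((4 - 3)*1)*665 = 5*665 = 3325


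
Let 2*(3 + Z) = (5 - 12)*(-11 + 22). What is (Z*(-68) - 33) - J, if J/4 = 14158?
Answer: -53843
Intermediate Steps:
J = 56632 (J = 4*14158 = 56632)
Z = -83/2 (Z = -3 + ((5 - 12)*(-11 + 22))/2 = -3 + (-7*11)/2 = -3 + (½)*(-77) = -3 - 77/2 = -83/2 ≈ -41.500)
(Z*(-68) - 33) - J = (-83/2*(-68) - 33) - 1*56632 = (2822 - 33) - 56632 = 2789 - 56632 = -53843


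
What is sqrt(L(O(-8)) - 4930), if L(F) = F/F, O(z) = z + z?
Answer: I*sqrt(4929) ≈ 70.207*I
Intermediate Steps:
O(z) = 2*z
L(F) = 1
sqrt(L(O(-8)) - 4930) = sqrt(1 - 4930) = sqrt(-4929) = I*sqrt(4929)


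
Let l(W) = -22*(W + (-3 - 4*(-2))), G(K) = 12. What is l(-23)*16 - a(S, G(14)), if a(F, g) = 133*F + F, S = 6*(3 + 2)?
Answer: 2316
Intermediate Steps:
S = 30 (S = 6*5 = 30)
l(W) = -110 - 22*W (l(W) = -22*(W + (-3 + 8)) = -22*(W + 5) = -22*(5 + W) = -110 - 22*W)
a(F, g) = 134*F
l(-23)*16 - a(S, G(14)) = (-110 - 22*(-23))*16 - 134*30 = (-110 + 506)*16 - 1*4020 = 396*16 - 4020 = 6336 - 4020 = 2316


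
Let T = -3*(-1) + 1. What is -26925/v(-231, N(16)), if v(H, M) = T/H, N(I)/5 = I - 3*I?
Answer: 6219675/4 ≈ 1.5549e+6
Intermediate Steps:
N(I) = -10*I (N(I) = 5*(I - 3*I) = 5*(-2*I) = -10*I)
T = 4 (T = 3 + 1 = 4)
v(H, M) = 4/H
-26925/v(-231, N(16)) = -26925/(4/(-231)) = -26925/(4*(-1/231)) = -26925/(-4/231) = -26925*(-231/4) = 6219675/4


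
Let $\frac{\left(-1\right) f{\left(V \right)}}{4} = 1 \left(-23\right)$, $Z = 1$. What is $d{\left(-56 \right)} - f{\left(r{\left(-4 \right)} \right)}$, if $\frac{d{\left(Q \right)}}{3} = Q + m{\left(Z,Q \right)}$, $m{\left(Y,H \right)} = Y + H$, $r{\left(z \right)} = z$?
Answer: $-425$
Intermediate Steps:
$m{\left(Y,H \right)} = H + Y$
$f{\left(V \right)} = 92$ ($f{\left(V \right)} = - 4 \cdot 1 \left(-23\right) = \left(-4\right) \left(-23\right) = 92$)
$d{\left(Q \right)} = 3 + 6 Q$ ($d{\left(Q \right)} = 3 \left(Q + \left(Q + 1\right)\right) = 3 \left(Q + \left(1 + Q\right)\right) = 3 \left(1 + 2 Q\right) = 3 + 6 Q$)
$d{\left(-56 \right)} - f{\left(r{\left(-4 \right)} \right)} = \left(3 + 6 \left(-56\right)\right) - 92 = \left(3 - 336\right) - 92 = -333 - 92 = -425$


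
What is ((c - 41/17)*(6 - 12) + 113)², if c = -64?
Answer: 75603025/289 ≈ 2.6160e+5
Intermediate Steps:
((c - 41/17)*(6 - 12) + 113)² = ((-64 - 41/17)*(6 - 12) + 113)² = ((-64 - 41*1/17)*(-6) + 113)² = ((-64 - 41/17)*(-6) + 113)² = (-1129/17*(-6) + 113)² = (6774/17 + 113)² = (8695/17)² = 75603025/289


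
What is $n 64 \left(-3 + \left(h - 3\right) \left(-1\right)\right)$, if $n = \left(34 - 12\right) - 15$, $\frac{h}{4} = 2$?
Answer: $-3584$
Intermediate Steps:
$h = 8$ ($h = 4 \cdot 2 = 8$)
$n = 7$ ($n = 22 - 15 = 7$)
$n 64 \left(-3 + \left(h - 3\right) \left(-1\right)\right) = 7 \cdot 64 \left(-3 + \left(8 - 3\right) \left(-1\right)\right) = 448 \left(-3 + 5 \left(-1\right)\right) = 448 \left(-3 - 5\right) = 448 \left(-8\right) = -3584$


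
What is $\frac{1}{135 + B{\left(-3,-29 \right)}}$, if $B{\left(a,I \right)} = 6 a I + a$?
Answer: $\frac{1}{654} \approx 0.0015291$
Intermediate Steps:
$B{\left(a,I \right)} = a + 6 I a$ ($B{\left(a,I \right)} = 6 I a + a = a + 6 I a$)
$\frac{1}{135 + B{\left(-3,-29 \right)}} = \frac{1}{135 - 3 \left(1 + 6 \left(-29\right)\right)} = \frac{1}{135 - 3 \left(1 - 174\right)} = \frac{1}{135 - -519} = \frac{1}{135 + 519} = \frac{1}{654}$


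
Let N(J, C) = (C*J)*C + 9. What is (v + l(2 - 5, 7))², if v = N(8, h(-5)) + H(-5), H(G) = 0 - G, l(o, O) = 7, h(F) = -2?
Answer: 2809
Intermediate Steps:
N(J, C) = 9 + J*C² (N(J, C) = J*C² + 9 = 9 + J*C²)
H(G) = -G
v = 46 (v = (9 + 8*(-2)²) - 1*(-5) = (9 + 8*4) + 5 = (9 + 32) + 5 = 41 + 5 = 46)
(v + l(2 - 5, 7))² = (46 + 7)² = 53² = 2809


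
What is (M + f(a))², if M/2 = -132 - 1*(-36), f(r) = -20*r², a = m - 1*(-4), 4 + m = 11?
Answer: 6822544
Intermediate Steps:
m = 7 (m = -4 + 11 = 7)
a = 11 (a = 7 - 1*(-4) = 7 + 4 = 11)
M = -192 (M = 2*(-132 - 1*(-36)) = 2*(-132 + 36) = 2*(-96) = -192)
(M + f(a))² = (-192 - 20*11²)² = (-192 - 20*121)² = (-192 - 2420)² = (-2612)² = 6822544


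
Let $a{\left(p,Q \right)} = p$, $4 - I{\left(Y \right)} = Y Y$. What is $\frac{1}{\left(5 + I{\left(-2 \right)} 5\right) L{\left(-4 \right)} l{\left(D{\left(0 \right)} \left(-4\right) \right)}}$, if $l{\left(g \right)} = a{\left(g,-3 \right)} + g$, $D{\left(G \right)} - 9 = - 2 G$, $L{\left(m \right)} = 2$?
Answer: $- \frac{1}{720} \approx -0.0013889$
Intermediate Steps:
$I{\left(Y \right)} = 4 - Y^{2}$ ($I{\left(Y \right)} = 4 - Y Y = 4 - Y^{2}$)
$D{\left(G \right)} = 9 - 2 G$
$l{\left(g \right)} = 2 g$ ($l{\left(g \right)} = g + g = 2 g$)
$\frac{1}{\left(5 + I{\left(-2 \right)} 5\right) L{\left(-4 \right)} l{\left(D{\left(0 \right)} \left(-4\right) \right)}} = \frac{1}{\left(5 + \left(4 - \left(-2\right)^{2}\right) 5\right) 2 \cdot 2 \left(9 - 0\right) \left(-4\right)} = \frac{1}{\left(5 + \left(4 - 4\right) 5\right) 2 \cdot 2 \left(9 + 0\right) \left(-4\right)} = \frac{1}{\left(5 + \left(4 - 4\right) 5\right) 2 \cdot 2 \cdot 9 \left(-4\right)} = \frac{1}{\left(5 + 0 \cdot 5\right) 2 \cdot 2 \left(-36\right)} = \frac{1}{\left(5 + 0\right) 2 \left(-72\right)} = \frac{1}{5 \cdot 2 \left(-72\right)} = \frac{1}{10 \left(-72\right)} = \frac{1}{-720} = - \frac{1}{720}$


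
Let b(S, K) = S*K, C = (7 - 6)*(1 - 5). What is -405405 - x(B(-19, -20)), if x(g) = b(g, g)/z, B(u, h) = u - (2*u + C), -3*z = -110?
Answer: -44596137/110 ≈ -4.0542e+5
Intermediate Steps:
C = -4 (C = 1*(-4) = -4)
z = 110/3 (z = -⅓*(-110) = 110/3 ≈ 36.667)
b(S, K) = K*S
B(u, h) = 4 - u (B(u, h) = u - (2*u - 4) = u - (-4 + 2*u) = u + (4 - 2*u) = 4 - u)
x(g) = 3*g²/110 (x(g) = (g*g)/(110/3) = g²*(3/110) = 3*g²/110)
-405405 - x(B(-19, -20)) = -405405 - 3*(4 - 1*(-19))²/110 = -405405 - 3*(4 + 19)²/110 = -405405 - 3*23²/110 = -405405 - 3*529/110 = -405405 - 1*1587/110 = -405405 - 1587/110 = -44596137/110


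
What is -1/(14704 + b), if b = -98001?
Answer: 1/83297 ≈ 1.2005e-5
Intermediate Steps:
-1/(14704 + b) = -1/(14704 - 98001) = -1/(-83297) = -1*(-1/83297) = 1/83297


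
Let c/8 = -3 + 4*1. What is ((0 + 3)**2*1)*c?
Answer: 72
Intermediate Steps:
c = 8 (c = 8*(-3 + 4*1) = 8*(-3 + 4) = 8*1 = 8)
((0 + 3)**2*1)*c = ((0 + 3)**2*1)*8 = (3**2*1)*8 = (9*1)*8 = 9*8 = 72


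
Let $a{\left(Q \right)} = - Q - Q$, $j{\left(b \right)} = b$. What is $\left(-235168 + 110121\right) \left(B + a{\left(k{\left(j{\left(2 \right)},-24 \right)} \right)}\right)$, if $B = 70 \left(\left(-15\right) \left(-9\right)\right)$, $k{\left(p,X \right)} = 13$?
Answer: $-1178442928$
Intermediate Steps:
$a{\left(Q \right)} = - 2 Q$
$B = 9450$ ($B = 70 \cdot 135 = 9450$)
$\left(-235168 + 110121\right) \left(B + a{\left(k{\left(j{\left(2 \right)},-24 \right)} \right)}\right) = \left(-235168 + 110121\right) \left(9450 - 26\right) = - 125047 \left(9450 - 26\right) = \left(-125047\right) 9424 = -1178442928$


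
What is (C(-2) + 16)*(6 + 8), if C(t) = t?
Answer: 196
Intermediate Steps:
(C(-2) + 16)*(6 + 8) = (-2 + 16)*(6 + 8) = 14*14 = 196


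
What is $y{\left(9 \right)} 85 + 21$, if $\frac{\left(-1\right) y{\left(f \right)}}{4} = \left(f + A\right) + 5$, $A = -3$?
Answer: $-3719$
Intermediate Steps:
$y{\left(f \right)} = -8 - 4 f$ ($y{\left(f \right)} = - 4 \left(\left(f - 3\right) + 5\right) = - 4 \left(\left(-3 + f\right) + 5\right) = - 4 \left(2 + f\right) = -8 - 4 f$)
$y{\left(9 \right)} 85 + 21 = \left(-8 - 36\right) 85 + 21 = \left(-44\right) 85 + 21 = -3740 + 21 = -3719$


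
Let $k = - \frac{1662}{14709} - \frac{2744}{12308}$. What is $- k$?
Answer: $\frac{5068116}{15086531} \approx 0.33594$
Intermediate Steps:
$k = - \frac{5068116}{15086531}$ ($k = \left(-1662\right) \frac{1}{14709} - \frac{686}{3077} = - \frac{554}{4903} - \frac{686}{3077} = - \frac{5068116}{15086531} \approx -0.33594$)
$- k = \left(-1\right) \left(- \frac{5068116}{15086531}\right) = \frac{5068116}{15086531}$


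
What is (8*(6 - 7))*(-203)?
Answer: 1624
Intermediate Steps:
(8*(6 - 7))*(-203) = (8*(-1))*(-203) = -8*(-203) = 1624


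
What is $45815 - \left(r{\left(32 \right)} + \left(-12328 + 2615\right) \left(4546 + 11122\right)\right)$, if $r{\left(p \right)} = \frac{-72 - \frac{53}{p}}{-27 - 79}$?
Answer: $\frac{516361101451}{3392} \approx 1.5223 \cdot 10^{8}$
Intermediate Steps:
$r{\left(p \right)} = \frac{36}{53} + \frac{1}{2 p}$ ($r{\left(p \right)} = \frac{-72 - \frac{53}{p}}{-106} = \left(-72 - \frac{53}{p}\right) \left(- \frac{1}{106}\right) = \frac{36}{53} + \frac{1}{2 p}$)
$45815 - \left(r{\left(32 \right)} + \left(-12328 + 2615\right) \left(4546 + 11122\right)\right) = 45815 - \left(\frac{53 + 72 \cdot 32}{106 \cdot 32} + \left(-12328 + 2615\right) \left(4546 + 11122\right)\right) = 45815 - \left(\frac{1}{106} \cdot \frac{1}{32} \left(53 + 2304\right) - 152183284\right) = 45815 - \left(\frac{1}{106} \cdot \frac{1}{32} \cdot 2357 - 152183284\right) = 45815 - \left(\frac{2357}{3392} - 152183284\right) = 45815 - - \frac{516205696971}{3392} = 45815 + \frac{516205696971}{3392} = \frac{516361101451}{3392}$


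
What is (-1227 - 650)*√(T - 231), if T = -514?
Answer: -1877*I*√745 ≈ -51232.0*I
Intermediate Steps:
(-1227 - 650)*√(T - 231) = (-1227 - 650)*√(-514 - 231) = -1877*I*√745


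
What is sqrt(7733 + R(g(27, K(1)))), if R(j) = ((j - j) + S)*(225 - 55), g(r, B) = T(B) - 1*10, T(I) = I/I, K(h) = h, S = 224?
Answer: sqrt(45813) ≈ 214.04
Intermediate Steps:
T(I) = 1
g(r, B) = -9 (g(r, B) = 1 - 1*10 = 1 - 10 = -9)
R(j) = 38080 (R(j) = ((j - j) + 224)*(225 - 55) = (0 + 224)*170 = 224*170 = 38080)
sqrt(7733 + R(g(27, K(1)))) = sqrt(7733 + 38080) = sqrt(45813)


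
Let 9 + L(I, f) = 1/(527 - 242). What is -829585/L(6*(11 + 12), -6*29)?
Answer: 236431725/2564 ≈ 92212.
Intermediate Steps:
L(I, f) = -2564/285 (L(I, f) = -9 + 1/(527 - 242) = -9 + 1/285 = -2564/285)
-829585/L(6*(11 + 12), -6*29) = -829585/(-2564/285) = -829585*(-285/2564) = 236431725/2564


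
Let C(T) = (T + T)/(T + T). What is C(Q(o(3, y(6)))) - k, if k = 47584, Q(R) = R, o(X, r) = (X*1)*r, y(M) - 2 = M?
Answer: -47583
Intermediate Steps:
y(M) = 2 + M
o(X, r) = X*r
C(T) = 1 (C(T) = (2*T)/((2*T)) = (2*T)*(1/(2*T)) = 1)
C(Q(o(3, y(6)))) - k = 1 - 1*47584 = 1 - 47584 = -47583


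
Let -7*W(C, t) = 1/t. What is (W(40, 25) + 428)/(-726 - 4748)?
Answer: -74899/957950 ≈ -0.078187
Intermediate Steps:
W(C, t) = -1/(7*t)
(W(40, 25) + 428)/(-726 - 4748) = (-1/7/25 + 428)/(-726 - 4748) = (-1/7*1/25 + 428)/(-5474) = (-1/175 + 428)*(-1/5474) = (74899/175)*(-1/5474) = -74899/957950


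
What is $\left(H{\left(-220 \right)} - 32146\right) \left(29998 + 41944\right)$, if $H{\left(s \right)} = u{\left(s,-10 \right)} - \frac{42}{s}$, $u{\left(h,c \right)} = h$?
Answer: $- \frac{128065357069}{55} \approx -2.3285 \cdot 10^{9}$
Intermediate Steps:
$H{\left(s \right)} = s - \frac{42}{s}$
$\left(H{\left(-220 \right)} - 32146\right) \left(29998 + 41944\right) = \left(\left(-220 - \frac{42}{-220}\right) - 32146\right) \left(29998 + 41944\right) = \left(\left(-220 - - \frac{21}{110}\right) - 32146\right) 71942 = \left(\left(-220 + \frac{21}{110}\right) - 32146\right) 71942 = \left(- \frac{24179}{110} - 32146\right) 71942 = \left(- \frac{3560239}{110}\right) 71942 = - \frac{128065357069}{55}$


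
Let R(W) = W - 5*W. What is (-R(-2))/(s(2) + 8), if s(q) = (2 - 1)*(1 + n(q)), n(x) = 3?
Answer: -2/3 ≈ -0.66667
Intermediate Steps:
s(q) = 4 (s(q) = (2 - 1)*(1 + 3) = 1*4 = 4)
R(W) = -4*W
(-R(-2))/(s(2) + 8) = (-(-4)*(-2))/(4 + 8) = -1*8/12 = -8*1/12 = -2/3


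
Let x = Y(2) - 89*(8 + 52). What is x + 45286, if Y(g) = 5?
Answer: 39951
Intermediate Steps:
x = -5335 (x = 5 - 89*(8 + 52) = 5 - 89*60 = 5 - 5340 = -5335)
x + 45286 = -5335 + 45286 = 39951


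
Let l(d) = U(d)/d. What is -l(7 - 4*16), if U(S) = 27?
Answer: 9/19 ≈ 0.47368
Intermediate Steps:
l(d) = 27/d
-l(7 - 4*16) = -27/(7 - 4*16) = -27/(7 - 64) = -27/(-57) = -27*(-1)/57 = -1*(-9/19) = 9/19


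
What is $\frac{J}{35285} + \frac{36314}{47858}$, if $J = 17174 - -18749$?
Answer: $\frac{1500271212}{844334765} \approx 1.7769$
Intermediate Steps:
$J = 35923$ ($J = 17174 + 18749 = 35923$)
$\frac{J}{35285} + \frac{36314}{47858} = \frac{35923}{35285} + \frac{36314}{47858} = 35923 \cdot \frac{1}{35285} + 36314 \cdot \frac{1}{47858} = \frac{35923}{35285} + \frac{18157}{23929} = \frac{1500271212}{844334765}$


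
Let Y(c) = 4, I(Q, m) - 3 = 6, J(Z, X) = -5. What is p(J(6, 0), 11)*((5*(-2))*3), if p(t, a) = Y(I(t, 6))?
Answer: -120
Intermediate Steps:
I(Q, m) = 9 (I(Q, m) = 3 + 6 = 9)
p(t, a) = 4
p(J(6, 0), 11)*((5*(-2))*3) = 4*((5*(-2))*3) = 4*(-10*3) = 4*(-30) = -120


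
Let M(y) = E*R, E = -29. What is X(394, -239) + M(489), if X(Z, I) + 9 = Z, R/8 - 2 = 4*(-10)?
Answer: 9201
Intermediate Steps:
R = -304 (R = 16 + 8*(4*(-10)) = 16 + 8*(-40) = 16 - 320 = -304)
X(Z, I) = -9 + Z
M(y) = 8816 (M(y) = -29*(-304) = 8816)
X(394, -239) + M(489) = (-9 + 394) + 8816 = 385 + 8816 = 9201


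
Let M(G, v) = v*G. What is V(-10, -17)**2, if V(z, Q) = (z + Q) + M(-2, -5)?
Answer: 289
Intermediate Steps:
M(G, v) = G*v
V(z, Q) = 10 + Q + z (V(z, Q) = (z + Q) - 2*(-5) = (Q + z) + 10 = 10 + Q + z)
V(-10, -17)**2 = (10 - 17 - 10)**2 = (-17)**2 = 289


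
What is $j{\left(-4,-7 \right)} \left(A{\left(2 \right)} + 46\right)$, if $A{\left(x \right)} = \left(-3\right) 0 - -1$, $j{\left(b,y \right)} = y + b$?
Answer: $-517$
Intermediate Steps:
$j{\left(b,y \right)} = b + y$
$A{\left(x \right)} = 1$ ($A{\left(x \right)} = 0 + 1 = 1$)
$j{\left(-4,-7 \right)} \left(A{\left(2 \right)} + 46\right) = \left(-4 - 7\right) \left(1 + 46\right) = \left(-11\right) 47 = -517$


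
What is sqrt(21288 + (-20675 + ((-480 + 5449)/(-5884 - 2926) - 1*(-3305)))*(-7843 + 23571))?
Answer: 4*I*sqrt(331303040823205)/4405 ≈ 16528.0*I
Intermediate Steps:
sqrt(21288 + (-20675 + ((-480 + 5449)/(-5884 - 2926) - 1*(-3305)))*(-7843 + 23571)) = sqrt(21288 + (-20675 + (4969/(-8810) + 3305))*15728) = sqrt(21288 + (-20675 + (4969*(-1/8810) + 3305))*15728) = sqrt(21288 + (-20675 + (-4969/8810 + 3305))*15728) = sqrt(21288 + (-20675 + 29112081/8810)*15728) = sqrt(21288 - 153034669/8810*15728) = sqrt(21288 - 1203464637016/4405) = sqrt(-1203370863376/4405) = 4*I*sqrt(331303040823205)/4405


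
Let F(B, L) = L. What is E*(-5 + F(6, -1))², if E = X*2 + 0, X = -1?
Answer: -72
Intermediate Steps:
E = -2 (E = -1*2 + 0 = -2 + 0 = -2)
E*(-5 + F(6, -1))² = -2*(-5 - 1)² = -2*(-6)² = -2*36 = -72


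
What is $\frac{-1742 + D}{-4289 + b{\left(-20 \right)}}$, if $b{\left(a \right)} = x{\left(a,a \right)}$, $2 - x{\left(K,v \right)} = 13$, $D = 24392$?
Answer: $- \frac{453}{86} \approx -5.2674$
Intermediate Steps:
$x{\left(K,v \right)} = -11$ ($x{\left(K,v \right)} = 2 - 13 = -11$)
$b{\left(a \right)} = -11$
$\frac{-1742 + D}{-4289 + b{\left(-20 \right)}} = \frac{-1742 + 24392}{-4289 - 11} = \frac{22650}{-4300} = 22650 \left(- \frac{1}{4300}\right) = - \frac{453}{86}$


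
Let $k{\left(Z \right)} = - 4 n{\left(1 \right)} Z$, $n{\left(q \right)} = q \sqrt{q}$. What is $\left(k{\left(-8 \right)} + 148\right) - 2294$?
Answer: $-2114$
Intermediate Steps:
$n{\left(q \right)} = q^{\frac{3}{2}}$
$k{\left(Z \right)} = - 4 Z$ ($k{\left(Z \right)} = - 4 \cdot 1^{\frac{3}{2}} Z = \left(-4\right) 1 Z = - 4 Z$)
$\left(k{\left(-8 \right)} + 148\right) - 2294 = \left(\left(-4\right) \left(-8\right) + 148\right) - 2294 = \left(32 + 148\right) - 2294 = 180 - 2294 = -2114$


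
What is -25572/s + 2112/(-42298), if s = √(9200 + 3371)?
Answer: -1056/21149 - 25572*√12571/12571 ≈ -228.13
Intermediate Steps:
s = √12571 ≈ 112.12
-25572/s + 2112/(-42298) = -25572*√12571/12571 + 2112/(-42298) = -25572*√12571/12571 + 2112*(-1/42298) = -25572*√12571/12571 - 1056/21149 = -1056/21149 - 25572*√12571/12571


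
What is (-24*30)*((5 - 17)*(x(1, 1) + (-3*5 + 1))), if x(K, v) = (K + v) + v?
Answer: -95040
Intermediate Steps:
x(K, v) = K + 2*v
(-24*30)*((5 - 17)*(x(1, 1) + (-3*5 + 1))) = (-24*30)*((5 - 17)*((1 + 2*1) + (-3*5 + 1))) = -(-8640)*((1 + 2) + (-15 + 1)) = -(-8640)*(3 - 14) = -(-8640)*(-11) = -720*132 = -95040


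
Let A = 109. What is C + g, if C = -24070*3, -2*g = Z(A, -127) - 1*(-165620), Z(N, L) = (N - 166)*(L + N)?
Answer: -155533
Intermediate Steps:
Z(N, L) = (-166 + N)*(L + N)
g = -83323 (g = -((109² - 166*(-127) - 166*109 - 127*109) - 1*(-165620))/2 = -((11881 + 21082 - 18094 - 13843) + 165620)/2 = -(1026 + 165620)/2 = -½*166646 = -83323)
C = -72210
C + g = -72210 - 83323 = -155533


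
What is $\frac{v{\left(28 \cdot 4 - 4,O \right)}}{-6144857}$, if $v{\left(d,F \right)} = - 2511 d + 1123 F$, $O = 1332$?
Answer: $- \frac{1224648}{6144857} \approx -0.1993$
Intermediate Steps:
$\frac{v{\left(28 \cdot 4 - 4,O \right)}}{-6144857} = \frac{- 2511 \left(28 \cdot 4 - 4\right) + 1123 \cdot 1332}{-6144857} = \left(- 2511 \left(112 - 4\right) + 1495836\right) \left(- \frac{1}{6144857}\right) = \left(\left(-2511\right) 108 + 1495836\right) \left(- \frac{1}{6144857}\right) = \left(-271188 + 1495836\right) \left(- \frac{1}{6144857}\right) = 1224648 \left(- \frac{1}{6144857}\right) = - \frac{1224648}{6144857}$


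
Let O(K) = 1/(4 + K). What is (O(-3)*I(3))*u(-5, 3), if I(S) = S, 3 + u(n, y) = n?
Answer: -24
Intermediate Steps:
u(n, y) = -3 + n
(O(-3)*I(3))*u(-5, 3) = (3/(4 - 3))*(-3 - 5) = (3/1)*(-8) = (1*3)*(-8) = 3*(-8) = -24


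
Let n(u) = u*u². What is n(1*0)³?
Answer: 0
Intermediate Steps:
n(u) = u³
n(1*0)³ = ((1*0)³)³ = (0³)³ = 0³ = 0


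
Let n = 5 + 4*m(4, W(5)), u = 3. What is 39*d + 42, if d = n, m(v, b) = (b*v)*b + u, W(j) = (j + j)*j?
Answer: 1560705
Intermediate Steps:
W(j) = 2*j² (W(j) = (2*j)*j = 2*j²)
m(v, b) = 3 + v*b² (m(v, b) = (b*v)*b + 3 = v*b² + 3 = 3 + v*b²)
n = 40017 (n = 5 + 4*(3 + 4*(2*5²)²) = 5 + 4*(3 + 4*(2*25)²) = 5 + 4*(3 + 4*50²) = 5 + 4*(3 + 4*2500) = 5 + 4*(3 + 10000) = 5 + 4*10003 = 5 + 40012 = 40017)
d = 40017
39*d + 42 = 39*40017 + 42 = 1560663 + 42 = 1560705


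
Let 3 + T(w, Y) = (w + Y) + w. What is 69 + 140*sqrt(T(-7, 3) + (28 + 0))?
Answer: 69 + 140*sqrt(14) ≈ 592.83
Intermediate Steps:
T(w, Y) = -3 + Y + 2*w (T(w, Y) = -3 + ((w + Y) + w) = -3 + ((Y + w) + w) = -3 + (Y + 2*w) = -3 + Y + 2*w)
69 + 140*sqrt(T(-7, 3) + (28 + 0)) = 69 + 140*sqrt((-3 + 3 + 2*(-7)) + (28 + 0)) = 69 + 140*sqrt((-3 + 3 - 14) + 28) = 69 + 140*sqrt(-14 + 28) = 69 + 140*sqrt(14)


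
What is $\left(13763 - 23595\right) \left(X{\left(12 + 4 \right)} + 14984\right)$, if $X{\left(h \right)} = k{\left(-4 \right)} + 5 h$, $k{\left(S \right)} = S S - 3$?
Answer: $-148237064$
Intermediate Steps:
$k{\left(S \right)} = -3 + S^{2}$ ($k{\left(S \right)} = S^{2} - 3 = -3 + S^{2}$)
$X{\left(h \right)} = 13 + 5 h$ ($X{\left(h \right)} = \left(-3 + \left(-4\right)^{2}\right) + 5 h = \left(-3 + 16\right) + 5 h = 13 + 5 h$)
$\left(13763 - 23595\right) \left(X{\left(12 + 4 \right)} + 14984\right) = \left(13763 - 23595\right) \left(\left(13 + 5 \left(12 + 4\right)\right) + 14984\right) = - 9832 \left(\left(13 + 5 \cdot 16\right) + 14984\right) = - 9832 \left(\left(13 + 80\right) + 14984\right) = - 9832 \left(93 + 14984\right) = \left(-9832\right) 15077 = -148237064$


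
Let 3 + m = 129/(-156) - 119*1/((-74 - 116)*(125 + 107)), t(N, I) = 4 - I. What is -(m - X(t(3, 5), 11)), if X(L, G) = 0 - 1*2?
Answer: 1045353/573040 ≈ 1.8242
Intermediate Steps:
X(L, G) = -2 (X(L, G) = 0 - 2 = -2)
m = -2191433/573040 (m = -3 + (129/(-156) - 119*1/((-74 - 116)*(125 + 107))) = -3 + (129*(-1/156) - 119/(232*(-190))) = -3 + (-43/52 - 119/(-44080)) = -3 + (-43/52 - 119*(-1/44080)) = -3 + (-43/52 + 119/44080) = -3 - 472313/573040 = -2191433/573040 ≈ -3.8242)
-(m - X(t(3, 5), 11)) = -(-2191433/573040 - 1*(-2)) = -(-2191433/573040 + 2) = -1*(-1045353/573040) = 1045353/573040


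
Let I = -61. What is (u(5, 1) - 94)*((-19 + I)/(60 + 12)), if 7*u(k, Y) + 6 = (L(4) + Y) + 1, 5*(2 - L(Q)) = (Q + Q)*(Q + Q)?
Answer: 6728/63 ≈ 106.79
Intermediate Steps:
L(Q) = 2 - 4*Q²/5 (L(Q) = 2 - (Q + Q)*(Q + Q)/5 = 2 - 2*Q*2*Q/5 = 2 - 4*Q²/5)
u(k, Y) = -79/35 + Y/7 (u(k, Y) = -6/7 + (((2 - ⅘*4²) + Y) + 1)/7 = -6/7 + (((2 - ⅘*16) + Y) + 1)/7 = -6/7 + (((2 - 64/5) + Y) + 1)/7 = -6/7 + ((-54/5 + Y) + 1)/7 = -6/7 + (-49/5 + Y)/7 = -6/7 + (-7/5 + Y/7) = -79/35 + Y/7)
(u(5, 1) - 94)*((-19 + I)/(60 + 12)) = ((-79/35 + (⅐)*1) - 94)*((-19 - 61)/(60 + 12)) = ((-79/35 + ⅐) - 94)*(-80/72) = (-74/35 - 94)*(-80*1/72) = -3364/35*(-10/9) = 6728/63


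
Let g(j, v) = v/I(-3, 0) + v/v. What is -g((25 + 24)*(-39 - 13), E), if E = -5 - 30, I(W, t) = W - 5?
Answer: -43/8 ≈ -5.3750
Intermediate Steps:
I(W, t) = -5 + W
E = -35
g(j, v) = 1 - v/8 (g(j, v) = v/(-5 - 3) + v/v = v/(-8) + 1 = v*(-⅛) + 1 = -v/8 + 1 = 1 - v/8)
-g((25 + 24)*(-39 - 13), E) = -(1 - ⅛*(-35)) = -(1 + 35/8) = -1*43/8 = -43/8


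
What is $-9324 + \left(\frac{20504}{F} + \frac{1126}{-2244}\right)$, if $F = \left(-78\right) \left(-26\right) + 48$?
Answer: $- \frac{602674873}{64702} \approx -9314.6$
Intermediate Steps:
$F = 2076$ ($F = 2028 + 48 = 2076$)
$-9324 + \left(\frac{20504}{F} + \frac{1126}{-2244}\right) = -9324 + \left(\frac{20504}{2076} + \frac{1126}{-2244}\right) = -9324 + \left(20504 \cdot \frac{1}{2076} + 1126 \left(- \frac{1}{2244}\right)\right) = -9324 + \left(\frac{5126}{519} - \frac{563}{1122}\right) = -9324 + \frac{606575}{64702} = - \frac{602674873}{64702}$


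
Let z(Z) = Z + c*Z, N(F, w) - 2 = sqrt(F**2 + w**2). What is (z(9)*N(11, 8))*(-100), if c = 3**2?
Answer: -18000 - 9000*sqrt(185) ≈ -1.4041e+5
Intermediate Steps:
N(F, w) = 2 + sqrt(F**2 + w**2)
c = 9
z(Z) = 10*Z (z(Z) = Z + 9*Z = 10*Z)
(z(9)*N(11, 8))*(-100) = ((10*9)*(2 + sqrt(11**2 + 8**2)))*(-100) = (90*(2 + sqrt(121 + 64)))*(-100) = (90*(2 + sqrt(185)))*(-100) = (180 + 90*sqrt(185))*(-100) = -18000 - 9000*sqrt(185)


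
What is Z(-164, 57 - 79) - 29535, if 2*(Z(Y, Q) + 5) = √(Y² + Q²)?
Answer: -29540 + 37*√5 ≈ -29457.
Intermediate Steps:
Z(Y, Q) = -5 + √(Q² + Y²)/2 (Z(Y, Q) = -5 + √(Y² + Q²)/2 = -5 + √(Q² + Y²)/2)
Z(-164, 57 - 79) - 29535 = (-5 + √((57 - 79)² + (-164)²)/2) - 29535 = (-5 + √((-22)² + 26896)/2) - 29535 = (-5 + √(484 + 26896)/2) - 29535 = (-5 + √27380/2) - 29535 = (-5 + (74*√5)/2) - 29535 = (-5 + 37*√5) - 29535 = -29540 + 37*√5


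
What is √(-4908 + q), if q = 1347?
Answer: I*√3561 ≈ 59.674*I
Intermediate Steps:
√(-4908 + q) = √(-4908 + 1347) = √(-3561) = I*√3561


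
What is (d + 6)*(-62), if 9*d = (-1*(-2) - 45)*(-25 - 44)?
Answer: -62434/3 ≈ -20811.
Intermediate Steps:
d = 989/3 (d = ((-1*(-2) - 45)*(-25 - 44))/9 = ((2 - 45)*(-69))/9 = (-43*(-69))/9 = (⅑)*2967 = 989/3 ≈ 329.67)
(d + 6)*(-62) = (989/3 + 6)*(-62) = (1007/3)*(-62) = -62434/3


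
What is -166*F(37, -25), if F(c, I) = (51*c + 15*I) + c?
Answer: -257134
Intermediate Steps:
F(c, I) = 15*I + 52*c (F(c, I) = (15*I + 51*c) + c = 15*I + 52*c)
-166*F(37, -25) = -166*(15*(-25) + 52*37) = -166*(-375 + 1924) = -166*1549 = -257134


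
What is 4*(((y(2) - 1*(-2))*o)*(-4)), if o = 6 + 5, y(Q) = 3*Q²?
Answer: -2464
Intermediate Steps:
o = 11
4*(((y(2) - 1*(-2))*o)*(-4)) = 4*(((3*2² - 1*(-2))*11)*(-4)) = 4*(((3*4 + 2)*11)*(-4)) = 4*(((12 + 2)*11)*(-4)) = 4*((14*11)*(-4)) = 4*(154*(-4)) = 4*(-616) = -2464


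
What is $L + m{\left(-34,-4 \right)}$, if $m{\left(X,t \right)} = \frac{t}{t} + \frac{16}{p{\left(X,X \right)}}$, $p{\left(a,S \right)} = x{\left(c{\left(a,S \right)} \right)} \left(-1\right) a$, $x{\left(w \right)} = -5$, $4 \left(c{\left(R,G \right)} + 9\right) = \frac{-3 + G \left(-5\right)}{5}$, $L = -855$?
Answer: $- \frac{72598}{85} \approx -854.09$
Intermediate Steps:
$c{\left(R,G \right)} = - \frac{183}{20} - \frac{G}{4}$ ($c{\left(R,G \right)} = -9 + \frac{\left(-3 + G \left(-5\right)\right) \frac{1}{5}}{4} = -9 + \frac{\left(-3 - 5 G\right) \frac{1}{5}}{4} = -9 + \frac{- \frac{3}{5} - G}{4} = -9 - \left(\frac{3}{20} + \frac{G}{4}\right) = - \frac{183}{20} - \frac{G}{4}$)
$p{\left(a,S \right)} = 5 a$ ($p{\left(a,S \right)} = \left(-5\right) \left(-1\right) a = 5 a$)
$m{\left(X,t \right)} = 1 + \frac{16}{5 X}$ ($m{\left(X,t \right)} = \frac{t}{t} + \frac{16}{5 X} = 1 + 16 \frac{1}{5 X} = 1 + \frac{16}{5 X}$)
$L + m{\left(-34,-4 \right)} = -855 + \frac{\frac{16}{5} - 34}{-34} = -855 - - \frac{77}{85} = -855 + \frac{77}{85} = - \frac{72598}{85}$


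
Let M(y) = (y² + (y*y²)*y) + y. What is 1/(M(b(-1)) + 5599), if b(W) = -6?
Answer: 1/6925 ≈ 0.00014440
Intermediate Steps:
M(y) = y + y² + y⁴ (M(y) = (y² + y³*y) + y = (y² + y⁴) + y = y + y² + y⁴)
1/(M(b(-1)) + 5599) = 1/(-6*(1 - 6 + (-6)³) + 5599) = 1/(-6*(1 - 6 - 216) + 5599) = 1/(-6*(-221) + 5599) = 1/(1326 + 5599) = 1/6925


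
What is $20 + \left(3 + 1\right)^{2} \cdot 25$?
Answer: $420$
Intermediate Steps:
$20 + \left(3 + 1\right)^{2} \cdot 25 = 20 + 4^{2} \cdot 25 = 20 + 16 \cdot 25 = 20 + 400 = 420$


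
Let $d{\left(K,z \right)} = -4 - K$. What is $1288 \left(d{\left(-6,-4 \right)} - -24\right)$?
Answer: $33488$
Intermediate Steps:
$1288 \left(d{\left(-6,-4 \right)} - -24\right) = 1288 \left(\left(-4 - -6\right) - -24\right) = 1288 \left(\left(-4 + 6\right) + 24\right) = 1288 \left(2 + 24\right) = 1288 \cdot 26 = 33488$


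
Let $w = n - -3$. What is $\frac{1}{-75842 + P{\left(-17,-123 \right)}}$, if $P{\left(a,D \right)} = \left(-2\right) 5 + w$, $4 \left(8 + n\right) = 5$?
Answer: $- \frac{4}{303423} \approx -1.3183 \cdot 10^{-5}$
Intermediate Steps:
$n = - \frac{27}{4}$ ($n = -8 + \frac{1}{4} \cdot 5 = -8 + \frac{5}{4} = - \frac{27}{4} \approx -6.75$)
$w = - \frac{15}{4}$ ($w = - \frac{27}{4} - -3 = - \frac{27}{4} + 3 = - \frac{15}{4} \approx -3.75$)
$P{\left(a,D \right)} = - \frac{55}{4}$ ($P{\left(a,D \right)} = \left(-2\right) 5 - \frac{15}{4} = -10 - \frac{15}{4} = - \frac{55}{4}$)
$\frac{1}{-75842 + P{\left(-17,-123 \right)}} = \frac{1}{-75842 - \frac{55}{4}} = \frac{1}{- \frac{303423}{4}} = - \frac{4}{303423}$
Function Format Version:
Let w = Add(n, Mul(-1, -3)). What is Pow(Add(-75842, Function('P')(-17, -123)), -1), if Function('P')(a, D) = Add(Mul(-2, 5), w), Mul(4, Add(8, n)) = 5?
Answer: Rational(-4, 303423) ≈ -1.3183e-5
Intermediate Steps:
n = Rational(-27, 4) (n = Add(-8, Mul(Rational(1, 4), 5)) = Add(-8, Rational(5, 4)) = Rational(-27, 4) ≈ -6.7500)
w = Rational(-15, 4) (w = Add(Rational(-27, 4), Mul(-1, -3)) = Add(Rational(-27, 4), 3) = Rational(-15, 4) ≈ -3.7500)
Function('P')(a, D) = Rational(-55, 4) (Function('P')(a, D) = Add(Mul(-2, 5), Rational(-15, 4)) = Add(-10, Rational(-15, 4)) = Rational(-55, 4))
Pow(Add(-75842, Function('P')(-17, -123)), -1) = Pow(Add(-75842, Rational(-55, 4)), -1) = Pow(Rational(-303423, 4), -1) = Rational(-4, 303423)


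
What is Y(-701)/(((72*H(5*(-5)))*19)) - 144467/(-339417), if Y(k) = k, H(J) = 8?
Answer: 149235059/412731072 ≈ 0.36158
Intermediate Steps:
Y(-701)/(((72*H(5*(-5)))*19)) - 144467/(-339417) = -701/((72*8)*19) - 144467/(-339417) = -701/(576*19) - 144467*(-1/339417) = -701/10944 + 144467/339417 = 149235059/412731072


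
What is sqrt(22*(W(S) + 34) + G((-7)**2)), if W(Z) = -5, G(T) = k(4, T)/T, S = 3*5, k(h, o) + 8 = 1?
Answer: sqrt(31255)/7 ≈ 25.256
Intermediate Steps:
k(h, o) = -7 (k(h, o) = -8 + 1 = -7)
S = 15
G(T) = -7/T
sqrt(22*(W(S) + 34) + G((-7)**2)) = sqrt(22*(-5 + 34) - 7/((-7)**2)) = sqrt(22*29 - 7/49) = sqrt(638 - 7*1/49) = sqrt(638 - 1/7) = sqrt(4465/7) = sqrt(31255)/7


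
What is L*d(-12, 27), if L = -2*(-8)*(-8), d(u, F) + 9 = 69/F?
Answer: 7424/9 ≈ 824.89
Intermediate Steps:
d(u, F) = -9 + 69/F
L = -128 (L = 16*(-8) = -128)
L*d(-12, 27) = -128*(-9 + 69/27) = -128*(-9 + 69*(1/27)) = -128*(-9 + 23/9) = -128*(-58/9) = 7424/9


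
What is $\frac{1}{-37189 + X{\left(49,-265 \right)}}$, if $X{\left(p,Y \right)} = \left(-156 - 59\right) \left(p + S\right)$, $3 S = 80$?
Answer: $- \frac{3}{160372} \approx -1.8707 \cdot 10^{-5}$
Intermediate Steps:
$S = \frac{80}{3}$ ($S = \frac{1}{3} \cdot 80 = \frac{80}{3} \approx 26.667$)
$X{\left(p,Y \right)} = - \frac{17200}{3} - 215 p$ ($X{\left(p,Y \right)} = \left(-156 - 59\right) \left(p + \frac{80}{3}\right) = - 215 \left(\frac{80}{3} + p\right) = - \frac{17200}{3} - 215 p$)
$\frac{1}{-37189 + X{\left(49,-265 \right)}} = \frac{1}{-37189 - \frac{48805}{3}} = \frac{1}{- \frac{160372}{3}} = - \frac{3}{160372}$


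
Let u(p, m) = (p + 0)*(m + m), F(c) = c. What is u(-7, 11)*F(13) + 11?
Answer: -1991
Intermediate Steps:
u(p, m) = 2*m*p (u(p, m) = p*(2*m) = 2*m*p)
u(-7, 11)*F(13) + 11 = (2*11*(-7))*13 + 11 = -154*13 + 11 = -2002 + 11 = -1991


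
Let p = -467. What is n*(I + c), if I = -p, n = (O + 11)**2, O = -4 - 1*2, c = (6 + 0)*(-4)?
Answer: 11075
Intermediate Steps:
c = -24 (c = 6*(-4) = -24)
O = -6 (O = -4 - 2 = -6)
n = 25 (n = (-6 + 11)**2 = 5**2 = 25)
I = 467 (I = -1*(-467) = 467)
n*(I + c) = 25*(467 - 24) = 25*443 = 11075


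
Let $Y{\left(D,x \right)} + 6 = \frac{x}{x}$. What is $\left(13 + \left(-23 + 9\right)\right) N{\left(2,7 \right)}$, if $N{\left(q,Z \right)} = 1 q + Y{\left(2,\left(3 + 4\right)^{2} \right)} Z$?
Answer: $33$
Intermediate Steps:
$Y{\left(D,x \right)} = -5$ ($Y{\left(D,x \right)} = -6 + \frac{x}{x} = -6 + 1 = -5$)
$N{\left(q,Z \right)} = q - 5 Z$ ($N{\left(q,Z \right)} = 1 q - 5 Z = q - 5 Z$)
$\left(13 + \left(-23 + 9\right)\right) N{\left(2,7 \right)} = \left(13 + \left(-23 + 9\right)\right) \left(2 - 35\right) = \left(13 - 14\right) \left(2 - 35\right) = \left(-1\right) \left(-33\right) = 33$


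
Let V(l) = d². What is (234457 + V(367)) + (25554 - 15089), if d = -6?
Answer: 244958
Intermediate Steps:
V(l) = 36 (V(l) = (-6)² = 36)
(234457 + V(367)) + (25554 - 15089) = (234457 + 36) + (25554 - 15089) = 234493 + 10465 = 244958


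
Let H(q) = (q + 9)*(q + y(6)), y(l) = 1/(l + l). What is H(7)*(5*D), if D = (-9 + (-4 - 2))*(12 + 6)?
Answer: -153000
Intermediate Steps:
D = -270 (D = (-9 - 6)*18 = -15*18 = -270)
y(l) = 1/(2*l)
H(q) = (9 + q)*(1/12 + q) (H(q) = (q + 9)*(q + (1/2)/6) = (9 + q)*(q + (1/2)*(1/6)) = (9 + q)*(q + 1/12) = (9 + q)*(1/12 + q))
H(7)*(5*D) = (3/4 + 7**2 + (109/12)*7)*(5*(-270)) = (3/4 + 49 + 763/12)*(-1350) = (340/3)*(-1350) = -153000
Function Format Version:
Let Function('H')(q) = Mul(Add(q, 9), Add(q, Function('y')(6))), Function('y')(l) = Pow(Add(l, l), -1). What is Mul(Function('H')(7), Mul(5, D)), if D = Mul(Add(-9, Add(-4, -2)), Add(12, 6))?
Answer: -153000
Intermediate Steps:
D = -270 (D = Mul(Add(-9, -6), 18) = Mul(-15, 18) = -270)
Function('y')(l) = Mul(Rational(1, 2), Pow(l, -1)) (Function('y')(l) = Pow(Mul(2, l), -1) = Mul(Rational(1, 2), Pow(l, -1)))
Function('H')(q) = Mul(Add(9, q), Add(Rational(1, 12), q)) (Function('H')(q) = Mul(Add(q, 9), Add(q, Mul(Rational(1, 2), Pow(6, -1)))) = Mul(Add(9, q), Add(q, Mul(Rational(1, 2), Rational(1, 6)))) = Mul(Add(9, q), Add(q, Rational(1, 12))) = Mul(Add(9, q), Add(Rational(1, 12), q)))
Mul(Function('H')(7), Mul(5, D)) = Mul(Add(Rational(3, 4), Pow(7, 2), Mul(Rational(109, 12), 7)), Mul(5, -270)) = Mul(Add(Rational(3, 4), 49, Rational(763, 12)), -1350) = Mul(Rational(340, 3), -1350) = -153000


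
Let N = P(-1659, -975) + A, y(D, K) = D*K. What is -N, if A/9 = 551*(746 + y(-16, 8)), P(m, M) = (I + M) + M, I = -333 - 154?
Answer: -3062225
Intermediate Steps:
I = -487
P(m, M) = -487 + 2*M (P(m, M) = (-487 + M) + M = -487 + 2*M)
A = 3064662 (A = 9*(551*(746 - 16*8)) = 9*(551*(746 - 128)) = 9*(551*618) = 9*340518 = 3064662)
N = 3062225 (N = (-487 + 2*(-975)) + 3064662 = (-487 - 1950) + 3064662 = -2437 + 3064662 = 3062225)
-N = -1*3062225 = -3062225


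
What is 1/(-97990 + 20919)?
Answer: -1/77071 ≈ -1.2975e-5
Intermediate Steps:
1/(-97990 + 20919) = 1/(-77071) = -1/77071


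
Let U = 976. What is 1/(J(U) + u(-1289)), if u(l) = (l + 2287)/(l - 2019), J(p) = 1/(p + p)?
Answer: -1614304/486197 ≈ -3.3203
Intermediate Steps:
J(p) = 1/(2*p)
u(l) = (2287 + l)/(-2019 + l)
1/(J(U) + u(-1289)) = 1/((1/2)/976 + (2287 - 1289)/(-2019 - 1289)) = 1/((1/2)*(1/976) + 998/(-3308)) = 1/(1/1952 - 1/3308*998) = 1/(1/1952 - 499/1654) = 1/(-486197/1614304) = -1614304/486197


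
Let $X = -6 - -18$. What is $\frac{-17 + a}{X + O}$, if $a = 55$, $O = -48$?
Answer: $- \frac{19}{18} \approx -1.0556$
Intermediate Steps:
$X = 12$ ($X = -6 + 18 = 12$)
$\frac{-17 + a}{X + O} = \frac{-17 + 55}{12 - 48} = \frac{38}{-36} = 38 \left(- \frac{1}{36}\right) = - \frac{19}{18}$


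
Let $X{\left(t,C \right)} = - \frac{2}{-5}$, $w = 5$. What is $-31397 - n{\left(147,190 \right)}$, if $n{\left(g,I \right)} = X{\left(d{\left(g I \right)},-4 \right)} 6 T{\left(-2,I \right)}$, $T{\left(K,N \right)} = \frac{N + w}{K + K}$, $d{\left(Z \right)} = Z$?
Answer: $-31280$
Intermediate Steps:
$X{\left(t,C \right)} = \frac{2}{5}$ ($X{\left(t,C \right)} = \left(-2\right) \left(- \frac{1}{5}\right) = \frac{2}{5}$)
$T{\left(K,N \right)} = \frac{5 + N}{2 K}$ ($T{\left(K,N \right)} = \frac{N + 5}{K + K} = \frac{5 + N}{2 K}$)
$n{\left(g,I \right)} = -3 - \frac{3 I}{5}$ ($n{\left(g,I \right)} = \frac{2}{5} \cdot 6 \frac{5 + I}{2 \left(-2\right)} = \frac{12 \cdot \frac{1}{2} \left(- \frac{1}{2}\right) \left(5 + I\right)}{5} = \frac{12 \left(- \frac{5}{4} - \frac{I}{4}\right)}{5} = -3 - \frac{3 I}{5}$)
$-31397 - n{\left(147,190 \right)} = -31397 - \left(-3 - 114\right) = -31397 - -117 = -31397 + 117 = -31280$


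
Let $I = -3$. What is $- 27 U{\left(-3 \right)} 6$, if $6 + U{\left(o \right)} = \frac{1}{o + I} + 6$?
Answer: $27$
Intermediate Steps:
$U{\left(o \right)} = \frac{1}{-3 + o}$ ($U{\left(o \right)} = -6 + \left(\frac{1}{o - 3} + 6\right) = -6 + \left(\frac{1}{-3 + o} + 6\right) = -6 + \left(6 + \frac{1}{-3 + o}\right) = \frac{1}{-3 + o}$)
$- 27 U{\left(-3 \right)} 6 = - \frac{27}{-3 - 3} \cdot 6 = - \frac{27}{-6} \cdot 6 = \left(-27\right) \left(- \frac{1}{6}\right) 6 = \frac{9}{2} \cdot 6 = 27$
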